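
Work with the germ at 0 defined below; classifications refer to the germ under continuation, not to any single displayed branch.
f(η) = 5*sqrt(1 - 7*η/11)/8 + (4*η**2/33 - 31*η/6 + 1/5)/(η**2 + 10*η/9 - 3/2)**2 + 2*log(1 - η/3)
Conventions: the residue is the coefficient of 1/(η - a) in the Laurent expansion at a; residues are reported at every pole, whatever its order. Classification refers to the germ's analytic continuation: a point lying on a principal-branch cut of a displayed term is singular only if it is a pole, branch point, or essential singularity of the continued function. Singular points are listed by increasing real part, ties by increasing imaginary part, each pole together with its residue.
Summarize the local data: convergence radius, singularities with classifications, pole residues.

Radius of convergence at 0: -5/9 + (1/18)*sqrt(586).
At -5/9 - (1/18)*sqrt(586): a pole of order 2; residue (231633/18886780)*sqrt(586).
At -5/9 + (1/18)*sqrt(586): a pole of order 2; residue -(231633/18886780)*sqrt(586).
At 11/7: an algebraic (square-root) branch point.
At 3: a logarithmic branch point.

Denominator factor (η**2 + 10*η/9 - 3/2)^2: discriminant 586/81, real irrational roots -5/9 + (1/18)*sqrt(586) and -5/9 - (1/18)*sqrt(586); poles of order 2, moduli -5/9 + (1/18)*sqrt(586) and 5/9 + (1/18)*sqrt(586).
Branch term (5/8)*sqrt(1 - η/(11/7)): its argument vanishes at η = 11/7, a square-root branch point, modulus 11/7.
Branch term (2)*log(1 - η/(3)): its argument vanishes at η = 3, a logarithmic branch point, modulus 3.
The radius of convergence is the smallest modulus among the singular points: -5/9 + (1/18)*sqrt(586).
The branch terms are analytic at -5/9 - (1/18)*sqrt(586) and contribute nothing to the residue; only the rational part matters.
The factor η**2 + 10*η/9 - 3/2 splits as (η - a)(η - a') with a = -5/9 - (1/18)*sqrt(586), a' = -5/9 + (1/18)*sqrt(586). At the order-2 pole a set g(η) = (η - a)^2*(rational part) = [4*η**2/33 - 31*η/6 + 1/5] / (η - a')^2.
Order-2 pole: residue = g'(a); g'(-5/9 - (1/18)*sqrt(586)) = (231633/18886780)*sqrt(586), so the residue is (231633/18886780)*sqrt(586).
The branch terms are analytic at -5/9 + (1/18)*sqrt(586) and contribute nothing to the residue; only the rational part matters.
The factor η**2 + 10*η/9 - 3/2 splits as (η - a)(η - a') with a = -5/9 + (1/18)*sqrt(586), a' = -5/9 - (1/18)*sqrt(586). At the order-2 pole a set g(η) = (η - a)^2*(rational part) = [4*η**2/33 - 31*η/6 + 1/5] / (η - a')^2.
Order-2 pole: residue = g'(a); g'(-5/9 + (1/18)*sqrt(586)) = -(231633/18886780)*sqrt(586), so the residue is -(231633/18886780)*sqrt(586).
List the singular points by increasing real part (a conjugate pair: the negative imaginary part first).


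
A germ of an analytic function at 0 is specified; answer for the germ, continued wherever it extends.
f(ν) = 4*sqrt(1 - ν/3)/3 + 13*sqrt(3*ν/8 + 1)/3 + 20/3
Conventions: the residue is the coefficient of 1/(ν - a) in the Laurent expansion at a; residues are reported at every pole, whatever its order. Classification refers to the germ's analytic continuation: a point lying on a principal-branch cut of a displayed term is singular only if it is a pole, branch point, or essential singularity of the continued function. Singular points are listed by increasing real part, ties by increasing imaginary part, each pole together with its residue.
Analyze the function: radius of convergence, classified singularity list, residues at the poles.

Branch term (4/3)*sqrt(1 - ν/(3)): its argument vanishes at ν = 3, a square-root branch point, modulus 3.
Branch term (13/3)*sqrt(1 - ν/(-8/3)): its argument vanishes at ν = -8/3, a square-root branch point, modulus 8/3.
The radius of convergence is the smallest modulus among the singular points: 8/3.
List the singular points by increasing real part (a conjugate pair: the negative imaginary part first).

Radius of convergence at 0: 8/3.
At -8/3: an algebraic (square-root) branch point.
At 3: an algebraic (square-root) branch point.


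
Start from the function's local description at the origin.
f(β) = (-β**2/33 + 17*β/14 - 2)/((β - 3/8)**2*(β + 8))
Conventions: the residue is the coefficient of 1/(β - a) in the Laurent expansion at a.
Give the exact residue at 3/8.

The residue is 56811/345653.

At the order-2 pole 3/8 set g(β) = (β - (3/8))^2*f(β) = (-β**2/33 + 17*β/14 - 2)/(β + 8).
Order-2 pole: residue = g'(a); g'(3/8) = 56811/345653, so the residue is 56811/345653.


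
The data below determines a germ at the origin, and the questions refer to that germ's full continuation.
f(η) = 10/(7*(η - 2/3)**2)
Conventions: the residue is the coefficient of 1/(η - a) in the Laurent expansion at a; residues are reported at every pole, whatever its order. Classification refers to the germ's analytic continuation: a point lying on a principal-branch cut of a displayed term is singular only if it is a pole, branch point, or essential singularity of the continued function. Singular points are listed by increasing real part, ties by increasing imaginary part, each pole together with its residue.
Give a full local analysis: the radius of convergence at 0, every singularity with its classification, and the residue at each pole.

Denominator factor (η - 2/3)^2: pole of order 2 at 2/3, modulus 2/3.
The radius of convergence is the smallest modulus among the singular points: 2/3.
At the order-2 pole 2/3 set g(η) = (η - (2/3))^2*f(η) = 10/7.
Order-2 pole: residue = g'(a); g'(2/3) = 0, so the residue is 0.

Radius of convergence at 0: 2/3.
At 2/3: a pole of order 2; residue 0.


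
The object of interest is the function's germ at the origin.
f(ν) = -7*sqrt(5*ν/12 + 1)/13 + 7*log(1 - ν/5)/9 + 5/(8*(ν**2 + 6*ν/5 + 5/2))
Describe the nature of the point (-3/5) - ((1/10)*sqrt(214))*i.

The denominator factor ν**2 + 6*ν/5 + 5/2 vanishes at (-3/5) - ((1/10)*sqrt(214))*i and appears to the power 1; the numerator there equals 5/8, nonzero, and no other factor vanishes.
The branch terms are analytic at this point.
Hence a pole whose order is the multiplicity, 1.

The point is a pole of order 1.


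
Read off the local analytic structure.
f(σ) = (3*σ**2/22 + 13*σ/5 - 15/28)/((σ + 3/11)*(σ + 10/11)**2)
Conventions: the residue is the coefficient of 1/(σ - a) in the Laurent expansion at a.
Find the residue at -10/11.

At the order-2 pole -10/11 set g(σ) = (σ - (-10/11))^2*f(σ) = (3*σ**2/22 + 13*σ/5 - 15/28)/(σ + 3/11).
Order-2 pole: residue = g'(a); g'(-10/11) = 240357/75460, so the residue is 240357/75460.

The residue is 240357/75460.


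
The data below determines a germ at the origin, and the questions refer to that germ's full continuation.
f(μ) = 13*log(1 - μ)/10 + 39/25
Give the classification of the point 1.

The term (13/10)*log(1 - μ/(1)) has argument 1 - 1/(1) = 0 at 1: a logarithmic (infinitely-sheeted) branch point; the remaining terms are analytic or single-valued there.

The point is a logarithmic branch point.


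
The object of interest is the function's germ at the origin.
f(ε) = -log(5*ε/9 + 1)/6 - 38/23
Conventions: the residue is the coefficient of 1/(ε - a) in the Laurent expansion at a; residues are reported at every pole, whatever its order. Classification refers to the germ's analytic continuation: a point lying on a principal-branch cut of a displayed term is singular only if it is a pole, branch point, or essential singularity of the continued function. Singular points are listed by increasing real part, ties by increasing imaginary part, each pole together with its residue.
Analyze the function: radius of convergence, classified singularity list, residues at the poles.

Branch term (-1/6)*log(1 - ε/(-9/5)): its argument vanishes at ε = -9/5, a logarithmic branch point, modulus 9/5.
The radius of convergence is the smallest modulus among the singular points: 9/5.

Radius of convergence at 0: 9/5.
At -9/5: a logarithmic branch point.


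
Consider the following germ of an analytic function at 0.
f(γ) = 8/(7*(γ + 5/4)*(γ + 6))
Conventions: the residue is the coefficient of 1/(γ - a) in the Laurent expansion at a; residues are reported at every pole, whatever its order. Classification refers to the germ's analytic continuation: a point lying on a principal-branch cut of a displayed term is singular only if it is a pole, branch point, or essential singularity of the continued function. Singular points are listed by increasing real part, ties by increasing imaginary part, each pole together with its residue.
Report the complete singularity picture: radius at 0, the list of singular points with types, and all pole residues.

Denominator factor (γ + 6): pole of order 1 at -6, modulus 6.
Denominator factor (γ + 5/4): pole of order 1 at -5/4, modulus 5/4.
The radius of convergence is the smallest modulus among the singular points: 5/4.
At the order-1 pole -6 set g(γ) = (γ - (-6))*f(γ) = 8/(7*(γ + 5/4)).
Simple pole: residue = g(a) at a = -6, which is -32/133.
At the order-1 pole -5/4 set g(γ) = (γ - (-5/4))*f(γ) = 8/(7*(γ + 6)).
Simple pole: residue = g(a) at a = -5/4, which is 32/133.
List the singular points by increasing real part (a conjugate pair: the negative imaginary part first).

Radius of convergence at 0: 5/4.
At -6: a pole of order 1; residue -32/133.
At -5/4: a pole of order 1; residue 32/133.


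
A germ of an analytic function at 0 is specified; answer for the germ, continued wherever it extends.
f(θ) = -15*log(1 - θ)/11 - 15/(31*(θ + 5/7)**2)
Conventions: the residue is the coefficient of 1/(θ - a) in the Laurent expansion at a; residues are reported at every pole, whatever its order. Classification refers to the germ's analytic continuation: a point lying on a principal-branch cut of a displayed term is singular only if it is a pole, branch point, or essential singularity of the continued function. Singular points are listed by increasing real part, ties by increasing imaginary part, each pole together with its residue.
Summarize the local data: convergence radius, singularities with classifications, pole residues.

Denominator factor (θ + 5/7)^2: pole of order 2 at -5/7, modulus 5/7.
Branch term (-15/11)*log(1 - θ/(1)): its argument vanishes at θ = 1, a logarithmic branch point, modulus 1.
The radius of convergence is the smallest modulus among the singular points: 5/7.
The branch term is analytic at -5/7 and contributes nothing to the residue; only the rational part matters.
At the order-2 pole -5/7 set g(θ) = (θ - (-5/7))^2*(rational part) = -15/31.
Order-2 pole: residue = g'(a); g'(-5/7) = 0, so the residue is 0.
List the singular points by increasing real part (a conjugate pair: the negative imaginary part first).

Radius of convergence at 0: 5/7.
At -5/7: a pole of order 2; residue 0.
At 1: a logarithmic branch point.


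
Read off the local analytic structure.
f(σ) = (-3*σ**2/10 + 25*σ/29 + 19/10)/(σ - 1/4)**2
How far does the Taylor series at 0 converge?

Denominator factor (σ - 1/4)^2: pole of order 2 at 1/4, modulus 1/4.
The radius of convergence is the smallest modulus among the singular points: 1/4.

The radius of convergence is 1/4.


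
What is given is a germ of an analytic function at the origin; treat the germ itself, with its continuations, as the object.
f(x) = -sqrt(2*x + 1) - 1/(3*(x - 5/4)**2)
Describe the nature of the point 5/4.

The denominator factor x - 5/4 vanishes at 5/4 and appears to the power 2; the numerator there equals -1/3, nonzero, and no other factor vanishes.
The branch terms are analytic at this point.
Hence a pole whose order is the multiplicity, 2.

The point is a pole of order 2.


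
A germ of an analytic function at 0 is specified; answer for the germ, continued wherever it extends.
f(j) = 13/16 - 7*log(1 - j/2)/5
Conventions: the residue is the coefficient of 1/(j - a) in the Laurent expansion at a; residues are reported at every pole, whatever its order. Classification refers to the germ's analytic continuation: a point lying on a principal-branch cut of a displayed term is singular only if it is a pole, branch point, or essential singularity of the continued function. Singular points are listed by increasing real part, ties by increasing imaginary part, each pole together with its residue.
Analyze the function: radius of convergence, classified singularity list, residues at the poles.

Branch term (-7/5)*log(1 - j/(2)): its argument vanishes at j = 2, a logarithmic branch point, modulus 2.
The radius of convergence is the smallest modulus among the singular points: 2.

Radius of convergence at 0: 2.
At 2: a logarithmic branch point.


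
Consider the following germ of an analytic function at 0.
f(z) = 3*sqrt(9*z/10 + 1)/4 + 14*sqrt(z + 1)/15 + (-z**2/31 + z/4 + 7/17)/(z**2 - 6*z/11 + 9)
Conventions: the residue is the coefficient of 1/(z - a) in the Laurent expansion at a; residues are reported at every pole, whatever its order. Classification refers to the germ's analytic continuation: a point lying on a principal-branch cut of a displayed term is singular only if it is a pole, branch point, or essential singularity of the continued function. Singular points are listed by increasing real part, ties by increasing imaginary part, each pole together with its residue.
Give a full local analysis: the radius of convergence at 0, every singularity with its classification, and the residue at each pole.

Radius of convergence at 0: 1.
At -10/9: an algebraic (square-root) branch point.
At -1: an algebraic (square-root) branch point.
At (3/11) - ((6/11)*sqrt(30))*i: a pole of order 1; residue (317/2728) + ((195247/8347680)*sqrt(30))*i.
At (3/11) + ((6/11)*sqrt(30))*i: a pole of order 1; residue (317/2728) - ((195247/8347680)*sqrt(30))*i.

Denominator factor (z**2 - 6*z/11 + 9): discriminant -4320/121, complex-conjugate roots (3/11) + ((6/11)*sqrt(30))*i and (3/11) - ((6/11)*sqrt(30))*i; poles of order 1, moduli 3 and 3.
Branch term (3/4)*sqrt(1 - z/(-10/9)): its argument vanishes at z = -10/9, a square-root branch point, modulus 10/9.
Branch term (14/15)*sqrt(1 - z/(-1)): its argument vanishes at z = -1, a square-root branch point, modulus 1.
The radius of convergence is the smallest modulus among the singular points: 1.
The branch terms are analytic at (3/11) - ((6/11)*sqrt(30))*i and contribute nothing to the residue; only the rational part matters.
The factor z**2 - 6*z/11 + 9 splits as (z - a)(z - a') with a = (3/11) - ((6/11)*sqrt(30))*i, a' = (3/11) + ((6/11)*sqrt(30))*i. At the order-1 pole a set g(z) = (z - a)*(rational part) = [-z**2/31 + z/4 + 7/17] / (z - a').
Simple pole: residue = g(a) at a = (3/11) - ((6/11)*sqrt(30))*i, which is (317/2728) + ((195247/8347680)*sqrt(30))*i.
The branch terms are analytic at (3/11) + ((6/11)*sqrt(30))*i and contribute nothing to the residue; only the rational part matters.
The factor z**2 - 6*z/11 + 9 splits as (z - a)(z - a') with a = (3/11) + ((6/11)*sqrt(30))*i, a' = (3/11) - ((6/11)*sqrt(30))*i. At the order-1 pole a set g(z) = (z - a)*(rational part) = [-z**2/31 + z/4 + 7/17] / (z - a').
Simple pole: residue = g(a) at a = (3/11) + ((6/11)*sqrt(30))*i, which is (317/2728) - ((195247/8347680)*sqrt(30))*i.
List the singular points by increasing real part (a conjugate pair: the negative imaginary part first).


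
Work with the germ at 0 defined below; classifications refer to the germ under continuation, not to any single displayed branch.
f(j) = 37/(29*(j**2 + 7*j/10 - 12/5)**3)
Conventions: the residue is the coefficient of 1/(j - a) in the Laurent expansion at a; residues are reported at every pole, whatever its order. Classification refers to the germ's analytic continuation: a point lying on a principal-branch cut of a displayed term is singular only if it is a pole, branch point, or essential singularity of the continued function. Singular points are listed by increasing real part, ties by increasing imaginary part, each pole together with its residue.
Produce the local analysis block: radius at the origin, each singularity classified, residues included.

Denominator factor (j**2 + 7*j/10 - 12/5)^3: discriminant 1009/100, real irrational roots -7/20 + (1/20)*sqrt(1009) and -7/20 - (1/20)*sqrt(1009); poles of order 3, moduli -7/20 + (1/20)*sqrt(1009) and 7/20 + (1/20)*sqrt(1009).
The radius of convergence is the smallest modulus among the singular points: -7/20 + (1/20)*sqrt(1009).
The factor j**2 + 7*j/10 - 12/5 splits as (j - a)(j - a') with a = -7/20 - (1/20)*sqrt(1009), a' = -7/20 + (1/20)*sqrt(1009). At the order-3 pole a set g(j) = (j - a)^3*f(j) = [37/29] / (j - a')^3.
Order-3 pole: residue = g''(a)/2; g''(-7/20 - (1/20)*sqrt(1009)) = -(44400000/29790068141)*sqrt(1009), so the residue is -(22200000/29790068141)*sqrt(1009).
The factor j**2 + 7*j/10 - 12/5 splits as (j - a)(j - a') with a = -7/20 + (1/20)*sqrt(1009), a' = -7/20 - (1/20)*sqrt(1009). At the order-3 pole a set g(j) = (j - a)^3*f(j) = [37/29] / (j - a')^3.
Order-3 pole: residue = g''(a)/2; g''(-7/20 + (1/20)*sqrt(1009)) = (44400000/29790068141)*sqrt(1009), so the residue is (22200000/29790068141)*sqrt(1009).
List the singular points by increasing real part (a conjugate pair: the negative imaginary part first).

Radius of convergence at 0: -7/20 + (1/20)*sqrt(1009).
At -7/20 - (1/20)*sqrt(1009): a pole of order 3; residue -(22200000/29790068141)*sqrt(1009).
At -7/20 + (1/20)*sqrt(1009): a pole of order 3; residue (22200000/29790068141)*sqrt(1009).


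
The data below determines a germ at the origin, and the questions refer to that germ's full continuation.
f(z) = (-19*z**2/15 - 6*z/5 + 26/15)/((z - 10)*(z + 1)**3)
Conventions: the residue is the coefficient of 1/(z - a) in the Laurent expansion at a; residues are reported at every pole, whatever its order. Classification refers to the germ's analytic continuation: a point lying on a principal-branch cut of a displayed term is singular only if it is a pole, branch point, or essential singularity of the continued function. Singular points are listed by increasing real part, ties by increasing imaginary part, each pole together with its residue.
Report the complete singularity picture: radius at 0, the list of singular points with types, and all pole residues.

Denominator factor (z - 10): pole of order 1 at 10, modulus 10.
Denominator factor (z + 1)^3: pole of order 3 at -1, modulus 1.
The radius of convergence is the smallest modulus among the singular points: 1.
At the order-3 pole -1 set g(z) = (z - (-1))^3*f(z) = (-19*z**2/15 - 6*z/5 + 26/15)/(z - 10).
Order-3 pole: residue = g''(a)/2; g''(-1) = 4108/19965, so the residue is 2054/19965.
At the order-1 pole 10 set g(z) = (z - (10))*f(z) = (-19*z**2/15 - 6*z/5 + 26/15)/(z + 1)**3.
Simple pole: residue = g(a) at a = 10, which is -2054/19965.
List the singular points by increasing real part (a conjugate pair: the negative imaginary part first).

Radius of convergence at 0: 1.
At -1: a pole of order 3; residue 2054/19965.
At 10: a pole of order 1; residue -2054/19965.


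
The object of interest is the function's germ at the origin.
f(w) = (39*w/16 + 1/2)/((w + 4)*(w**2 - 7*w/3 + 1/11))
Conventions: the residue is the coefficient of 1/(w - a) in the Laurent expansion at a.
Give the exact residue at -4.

The residue is -1221/3356.

At the order-1 pole -4 set g(w) = (w - (-4))*f(w) = (39*w/16 + 1/2)/(w**2 - 7*w/3 + 1/11).
Simple pole: residue = g(a) at a = -4, which is -1221/3356.


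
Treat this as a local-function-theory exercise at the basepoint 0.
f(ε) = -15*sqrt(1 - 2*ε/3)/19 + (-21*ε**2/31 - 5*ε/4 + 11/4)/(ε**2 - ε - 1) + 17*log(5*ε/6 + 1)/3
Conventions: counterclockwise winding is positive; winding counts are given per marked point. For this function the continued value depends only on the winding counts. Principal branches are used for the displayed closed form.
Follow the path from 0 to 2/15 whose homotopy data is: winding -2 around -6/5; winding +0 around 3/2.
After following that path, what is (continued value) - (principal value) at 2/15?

Continued minus principal equals -(68/3)*pi*i.

The rational part is single-valued and drops out of the difference; each branch term changes only by its own monodromy.
(-15/19)*sqrt(1 - ε/(3/2)): winding +0 is even, the square root returns to the same sheet, contribution 0.
(17/3)*log(1 - ε/(-6/5)): each positive loop around -6/5 adds 2*pi*i to the log, so winding -2 contributes (17/3)*(-2)*2*pi*i = -(68/3)*pi*i.
Summing the contributions at ε = 2/15 gives -(68/3)*pi*i.


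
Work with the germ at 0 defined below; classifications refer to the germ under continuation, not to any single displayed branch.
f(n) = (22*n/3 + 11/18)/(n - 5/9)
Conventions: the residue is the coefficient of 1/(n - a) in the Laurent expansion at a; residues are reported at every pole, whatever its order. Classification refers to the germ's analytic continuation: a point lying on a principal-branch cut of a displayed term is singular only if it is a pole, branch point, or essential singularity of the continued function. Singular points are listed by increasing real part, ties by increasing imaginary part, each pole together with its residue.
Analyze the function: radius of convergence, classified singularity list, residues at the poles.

Denominator factor (n - 5/9): pole of order 1 at 5/9, modulus 5/9.
The radius of convergence is the smallest modulus among the singular points: 5/9.
At the order-1 pole 5/9 set g(n) = (n - (5/9))*f(n) = 22*n/3 + 11/18.
Simple pole: residue = g(a) at a = 5/9, which is 253/54.

Radius of convergence at 0: 5/9.
At 5/9: a pole of order 1; residue 253/54.


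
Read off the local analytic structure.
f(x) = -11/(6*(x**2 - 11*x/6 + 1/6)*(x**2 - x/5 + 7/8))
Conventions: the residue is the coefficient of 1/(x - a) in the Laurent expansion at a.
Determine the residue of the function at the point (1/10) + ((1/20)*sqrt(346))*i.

The factor x**2 - x/5 + 7/8 splits as (x - a)(x - a') with a = (1/10) + ((1/20)*sqrt(346))*i, a' = (1/10) - ((1/20)*sqrt(346))*i. At the order-1 pole a set g(x) = (x - a)*f(x) = [-11/(6*(x**2 - 11*x/6 + 1/6))] / (x - a').
Simple pole: residue = g(a) at a = (1/10) + ((1/20)*sqrt(346))*i, which is (-21560/44171) - ((115060/7641583)*sqrt(346))*i.

The residue is (-21560/44171) - ((115060/7641583)*sqrt(346))*i.


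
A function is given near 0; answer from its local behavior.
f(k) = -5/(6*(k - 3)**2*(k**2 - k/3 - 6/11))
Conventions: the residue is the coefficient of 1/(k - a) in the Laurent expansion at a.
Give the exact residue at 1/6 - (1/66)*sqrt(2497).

The residue is -10285/242064 + (93665/54948528)*sqrt(2497).

The factor k**2 - k/3 - 6/11 splits as (k - a)(k - a') with a = 1/6 - (1/66)*sqrt(2497), a' = 1/6 + (1/66)*sqrt(2497). At the order-1 pole a set g(k) = (k - a)*f(k) = [-5/(6*(k - 3)**2)] / (k - a').
Simple pole: residue = g(a) at a = 1/6 - (1/66)*sqrt(2497), which is -10285/242064 + (93665/54948528)*sqrt(2497).


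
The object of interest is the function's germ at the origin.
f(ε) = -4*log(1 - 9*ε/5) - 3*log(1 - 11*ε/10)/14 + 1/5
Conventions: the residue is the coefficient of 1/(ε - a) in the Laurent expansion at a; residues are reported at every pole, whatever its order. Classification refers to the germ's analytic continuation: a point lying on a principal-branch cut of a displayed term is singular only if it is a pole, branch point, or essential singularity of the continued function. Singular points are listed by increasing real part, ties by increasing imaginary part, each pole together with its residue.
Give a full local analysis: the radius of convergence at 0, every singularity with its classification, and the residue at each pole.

Radius of convergence at 0: 5/9.
At 5/9: a logarithmic branch point.
At 10/11: a logarithmic branch point.

Branch term (-4)*log(1 - ε/(5/9)): its argument vanishes at ε = 5/9, a logarithmic branch point, modulus 5/9.
Branch term (-3/14)*log(1 - ε/(10/11)): its argument vanishes at ε = 10/11, a logarithmic branch point, modulus 10/11.
The radius of convergence is the smallest modulus among the singular points: 5/9.
List the singular points by increasing real part (a conjugate pair: the negative imaginary part first).


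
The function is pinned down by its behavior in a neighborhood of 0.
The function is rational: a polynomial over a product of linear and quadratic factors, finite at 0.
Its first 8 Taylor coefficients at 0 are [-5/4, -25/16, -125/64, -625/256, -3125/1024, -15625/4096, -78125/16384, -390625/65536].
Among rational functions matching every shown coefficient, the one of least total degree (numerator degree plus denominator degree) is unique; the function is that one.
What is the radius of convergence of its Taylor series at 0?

The radius of convergence is 4/5.

No rational of total degree below 1 reproduces all 8 coefficients; solving the [0/1] Pade equations on them gives f(ρ) = 1/(ρ - 4/5), whose expansion matches every shown term.
Denominator factor (ρ - 4/5): pole of order 1 at 4/5, modulus 4/5.
The radius of convergence is the smallest modulus among the singular points: 4/5.


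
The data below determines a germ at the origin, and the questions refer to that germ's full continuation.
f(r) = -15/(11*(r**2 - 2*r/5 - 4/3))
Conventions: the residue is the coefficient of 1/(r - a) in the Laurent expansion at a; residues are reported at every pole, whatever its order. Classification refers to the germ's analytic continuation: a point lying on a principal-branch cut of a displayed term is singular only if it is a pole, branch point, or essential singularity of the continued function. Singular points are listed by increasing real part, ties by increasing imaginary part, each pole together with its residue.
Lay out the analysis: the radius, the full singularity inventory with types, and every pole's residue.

Radius of convergence at 0: -1/5 + (1/15)*sqrt(309).
At 1/5 - (1/15)*sqrt(309): a pole of order 1; residue (75/2266)*sqrt(309).
At 1/5 + (1/15)*sqrt(309): a pole of order 1; residue -(75/2266)*sqrt(309).

Denominator factor (r**2 - 2*r/5 - 4/3): discriminant 412/75, real irrational roots 1/5 + (1/15)*sqrt(309) and 1/5 - (1/15)*sqrt(309); poles of order 1, moduli 1/5 + (1/15)*sqrt(309) and -1/5 + (1/15)*sqrt(309).
The radius of convergence is the smallest modulus among the singular points: -1/5 + (1/15)*sqrt(309).
The factor r**2 - 2*r/5 - 4/3 splits as (r - a)(r - a') with a = 1/5 - (1/15)*sqrt(309), a' = 1/5 + (1/15)*sqrt(309). At the order-1 pole a set g(r) = (r - a)*f(r) = [-15/11] / (r - a').
Simple pole: residue = g(a) at a = 1/5 - (1/15)*sqrt(309), which is (75/2266)*sqrt(309).
The factor r**2 - 2*r/5 - 4/3 splits as (r - a)(r - a') with a = 1/5 + (1/15)*sqrt(309), a' = 1/5 - (1/15)*sqrt(309). At the order-1 pole a set g(r) = (r - a)*f(r) = [-15/11] / (r - a').
Simple pole: residue = g(a) at a = 1/5 + (1/15)*sqrt(309), which is -(75/2266)*sqrt(309).
List the singular points by increasing real part (a conjugate pair: the negative imaginary part first).


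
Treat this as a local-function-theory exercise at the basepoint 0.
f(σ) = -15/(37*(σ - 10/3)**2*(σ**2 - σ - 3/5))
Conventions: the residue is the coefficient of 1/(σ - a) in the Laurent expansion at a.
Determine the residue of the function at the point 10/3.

At the order-2 pole 10/3 set g(σ) = (σ - (10/3))^2*f(σ) = -15/(37*(σ**2 - σ - 3/5)).
Order-2 pole: residue = g'(a); g'(10/3) = 10125/227069, so the residue is 10125/227069.

The residue is 10125/227069.


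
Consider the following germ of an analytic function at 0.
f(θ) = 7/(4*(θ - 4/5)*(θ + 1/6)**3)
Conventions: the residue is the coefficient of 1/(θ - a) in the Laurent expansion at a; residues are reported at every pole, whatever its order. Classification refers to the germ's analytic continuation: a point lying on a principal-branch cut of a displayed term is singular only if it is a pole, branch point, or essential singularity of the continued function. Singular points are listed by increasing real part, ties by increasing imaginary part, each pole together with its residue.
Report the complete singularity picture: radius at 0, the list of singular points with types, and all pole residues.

Denominator factor (θ + 1/6)^3: pole of order 3 at -1/6, modulus 1/6.
Denominator factor (θ - 4/5): pole of order 1 at 4/5, modulus 4/5.
The radius of convergence is the smallest modulus among the singular points: 1/6.
At the order-3 pole -1/6 set g(θ) = (θ - (-1/6))^3*f(θ) = 7/(4*(θ - 4/5)).
Order-3 pole: residue = g''(a)/2; g''(-1/6) = -94500/24389, so the residue is -47250/24389.
At the order-1 pole 4/5 set g(θ) = (θ - (4/5))*f(θ) = 7/(4*(θ + 1/6)**3).
Simple pole: residue = g(a) at a = 4/5, which is 47250/24389.
List the singular points by increasing real part (a conjugate pair: the negative imaginary part first).

Radius of convergence at 0: 1/6.
At -1/6: a pole of order 3; residue -47250/24389.
At 4/5: a pole of order 1; residue 47250/24389.


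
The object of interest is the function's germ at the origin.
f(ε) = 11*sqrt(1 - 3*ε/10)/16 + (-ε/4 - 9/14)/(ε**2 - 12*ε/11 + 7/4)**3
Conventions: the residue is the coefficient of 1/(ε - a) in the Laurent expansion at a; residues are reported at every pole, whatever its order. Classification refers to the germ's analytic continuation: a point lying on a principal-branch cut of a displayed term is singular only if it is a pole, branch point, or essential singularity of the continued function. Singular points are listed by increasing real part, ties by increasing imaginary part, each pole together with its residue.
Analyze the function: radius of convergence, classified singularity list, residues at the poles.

Denominator factor (ε**2 - 12*ε/11 + 7/4)^3: discriminant -703/121, complex-conjugate roots (6/11) + ((1/22)*sqrt(703))*i and (6/11) - ((1/22)*sqrt(703))*i; poles of order 3, moduli (1/2)*sqrt(7) and (1/2)*sqrt(7).
Branch term (11/16)*sqrt(1 - ε/(10/3)): its argument vanishes at ε = 10/3, a square-root branch point, modulus 10/3.
The radius of convergence is the smallest modulus among the singular points: (1/2)*sqrt(7).
The branch term is analytic at (6/11) - ((1/22)*sqrt(703))*i and contributes nothing to the residue; only the rational part matters.
The factor ε**2 - 12*ε/11 + 7/4 splits as (ε - a)(ε - a') with a = (6/11) - ((1/22)*sqrt(703))*i, a' = (6/11) + ((1/22)*sqrt(703))*i. At the order-3 pole a set g(ε) = (ε - a)^3*(rational part) = [-ε/4 - 9/14] / (ε - a')^3.
Order-3 pole: residue = g''(a)/2; g''((6/11) - ((1/22)*sqrt(703))*i) = -((10541520/2432002489)*sqrt(703))*i, so the residue is -((5270760/2432002489)*sqrt(703))*i.
The branch term is analytic at (6/11) + ((1/22)*sqrt(703))*i and contributes nothing to the residue; only the rational part matters.
The factor ε**2 - 12*ε/11 + 7/4 splits as (ε - a)(ε - a') with a = (6/11) + ((1/22)*sqrt(703))*i, a' = (6/11) - ((1/22)*sqrt(703))*i. At the order-3 pole a set g(ε) = (ε - a)^3*(rational part) = [-ε/4 - 9/14] / (ε - a')^3.
Order-3 pole: residue = g''(a)/2; g''((6/11) + ((1/22)*sqrt(703))*i) = ((10541520/2432002489)*sqrt(703))*i, so the residue is ((5270760/2432002489)*sqrt(703))*i.
List the singular points by increasing real part (a conjugate pair: the negative imaginary part first).

Radius of convergence at 0: (1/2)*sqrt(7).
At (6/11) - ((1/22)*sqrt(703))*i: a pole of order 3; residue -((5270760/2432002489)*sqrt(703))*i.
At (6/11) + ((1/22)*sqrt(703))*i: a pole of order 3; residue ((5270760/2432002489)*sqrt(703))*i.
At 10/3: an algebraic (square-root) branch point.


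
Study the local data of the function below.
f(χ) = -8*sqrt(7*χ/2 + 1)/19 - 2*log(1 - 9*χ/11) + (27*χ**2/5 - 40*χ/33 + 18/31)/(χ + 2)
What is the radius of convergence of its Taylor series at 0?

The radius of convergence is 2/7.

Denominator factor (χ + 2): pole of order 1 at -2, modulus 2.
Branch term (-8/19)*sqrt(1 - χ/(-2/7)): its argument vanishes at χ = -2/7, a square-root branch point, modulus 2/7.
Branch term (-2)*log(1 - χ/(11/9)): its argument vanishes at χ = 11/9, a logarithmic branch point, modulus 11/9.
The radius of convergence is the smallest modulus among the singular points: 2/7.


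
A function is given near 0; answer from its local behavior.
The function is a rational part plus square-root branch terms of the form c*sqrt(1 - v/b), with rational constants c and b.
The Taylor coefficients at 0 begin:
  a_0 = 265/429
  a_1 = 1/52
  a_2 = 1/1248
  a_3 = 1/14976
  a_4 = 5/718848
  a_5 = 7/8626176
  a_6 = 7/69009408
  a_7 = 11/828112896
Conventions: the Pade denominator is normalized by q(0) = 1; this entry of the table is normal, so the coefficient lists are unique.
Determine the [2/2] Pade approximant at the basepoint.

Taylor coefficients needed (read off): a_0 = 265/429, a_1 = 1/52, a_2 = 1/1248, a_3 = 1/14976, a_4 = 5/718848.
Write the denominator as Q(v) = 1 + q1*v + q2*v^2. Requiring Q*f - P = O(v^5) with deg P <= 2 kills the coefficients of v^3..v^4 in Q*f:
  v^3: a_3 + q1*a_2 + q2*a_1 = 0, i.e. 1/14976 + (1/1248)*q1 + (1/52)*q2 = 0.
  v^4: a_4 + q1*a_3 + q2*a_2 = 0, i.e. 5/718848 + (1/14976)*q1 + (1/1248)*q2 = 0.
Solving this linear system: q1 = -1/8, q2 = 1/576.
The numerator is Q*f truncated at degree 2: P0 = a_0 = 265/429; P1 = a_1 + q1*a_0 = -199/3432; P2 = a_2 + q1*a_1 + q2*a_0 = -131/247104.

The Pade approximant has numerator coefficients [265/429, -199/3432, -131/247104]; denominator coefficients [1, -1/8, 1/576].


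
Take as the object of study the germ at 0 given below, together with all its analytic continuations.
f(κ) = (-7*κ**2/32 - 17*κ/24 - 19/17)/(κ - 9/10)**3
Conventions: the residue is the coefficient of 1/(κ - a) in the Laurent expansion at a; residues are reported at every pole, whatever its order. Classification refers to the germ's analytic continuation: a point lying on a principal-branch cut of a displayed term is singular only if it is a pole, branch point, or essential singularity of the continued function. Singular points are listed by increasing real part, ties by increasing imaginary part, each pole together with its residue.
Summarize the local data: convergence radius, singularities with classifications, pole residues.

Radius of convergence at 0: 9/10.
At 9/10: a pole of order 3; residue -7/32.

Denominator factor (κ - 9/10)^3: pole of order 3 at 9/10, modulus 9/10.
The radius of convergence is the smallest modulus among the singular points: 9/10.
At the order-3 pole 9/10 set g(κ) = (κ - (9/10))^3*f(κ) = -7*κ**2/32 - 17*κ/24 - 19/17.
Order-3 pole: residue = g''(a)/2; g''(9/10) = -7/16, so the residue is -7/32.


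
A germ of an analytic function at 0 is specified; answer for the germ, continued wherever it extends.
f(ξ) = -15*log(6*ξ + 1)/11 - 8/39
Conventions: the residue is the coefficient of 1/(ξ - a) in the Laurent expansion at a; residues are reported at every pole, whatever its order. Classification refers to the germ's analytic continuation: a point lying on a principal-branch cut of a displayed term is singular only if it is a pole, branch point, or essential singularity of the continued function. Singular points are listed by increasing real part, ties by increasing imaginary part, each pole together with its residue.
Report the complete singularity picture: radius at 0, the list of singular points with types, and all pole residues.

Radius of convergence at 0: 1/6.
At -1/6: a logarithmic branch point.

Branch term (-15/11)*log(1 - ξ/(-1/6)): its argument vanishes at ξ = -1/6, a logarithmic branch point, modulus 1/6.
The radius of convergence is the smallest modulus among the singular points: 1/6.


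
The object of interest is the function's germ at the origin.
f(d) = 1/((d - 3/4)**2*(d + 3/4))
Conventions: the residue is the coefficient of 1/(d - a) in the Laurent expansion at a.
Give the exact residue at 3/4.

At the order-2 pole 3/4 set g(d) = (d - (3/4))^2*f(d) = 1/(d + 3/4).
Order-2 pole: residue = g'(a); g'(3/4) = -4/9, so the residue is -4/9.

The residue is -4/9.


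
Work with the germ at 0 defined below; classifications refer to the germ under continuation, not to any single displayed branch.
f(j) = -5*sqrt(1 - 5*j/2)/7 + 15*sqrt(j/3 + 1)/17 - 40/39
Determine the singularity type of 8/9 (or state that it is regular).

The point is a regular point.

There is no denominator, hence no pole anywhere.
Branch term sqrt(1 - j/(-3)): argument at 8/9 is 35/27, nonzero, so 8/9 is not its branch point (a point on a principal cut is still regular for the continued germ).
Branch term sqrt(1 - j/(2/5)): argument at 8/9 is -11/9, nonzero, so 8/9 is not its branch point (a point on a principal cut is still regular for the continued germ).
So the germ continues analytically to 8/9.


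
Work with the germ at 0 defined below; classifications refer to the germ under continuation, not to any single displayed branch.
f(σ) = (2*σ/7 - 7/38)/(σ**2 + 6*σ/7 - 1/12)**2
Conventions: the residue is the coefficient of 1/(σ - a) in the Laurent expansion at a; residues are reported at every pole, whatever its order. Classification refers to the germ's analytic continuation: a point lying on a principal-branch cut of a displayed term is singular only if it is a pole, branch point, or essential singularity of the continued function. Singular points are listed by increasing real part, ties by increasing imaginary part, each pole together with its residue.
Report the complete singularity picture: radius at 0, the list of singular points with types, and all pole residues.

Denominator factor (σ**2 + 6*σ/7 - 1/12)^2: discriminant 157/147, real irrational roots -3/7 + (1/42)*sqrt(471) and -3/7 - (1/42)*sqrt(471); poles of order 2, moduli -3/7 + (1/42)*sqrt(471) and 3/7 + (1/42)*sqrt(471).
The radius of convergence is the smallest modulus among the singular points: -3/7 + (1/42)*sqrt(471).
The factor σ**2 + 6*σ/7 - 1/12 splits as (σ - a)(σ - a') with a = -3/7 - (1/42)*sqrt(471), a' = -3/7 + (1/42)*sqrt(471). At the order-2 pole a set g(σ) = (σ - a)^2*f(σ) = [2*σ/7 - 7/38] / (σ - a')^2.
Order-2 pole: residue = g'(a); g'(-3/7 - (1/42)*sqrt(471)) = -(11991/468331)*sqrt(471), so the residue is -(11991/468331)*sqrt(471).
The factor σ**2 + 6*σ/7 - 1/12 splits as (σ - a)(σ - a') with a = -3/7 + (1/42)*sqrt(471), a' = -3/7 - (1/42)*sqrt(471). At the order-2 pole a set g(σ) = (σ - a)^2*f(σ) = [2*σ/7 - 7/38] / (σ - a')^2.
Order-2 pole: residue = g'(a); g'(-3/7 + (1/42)*sqrt(471)) = (11991/468331)*sqrt(471), so the residue is (11991/468331)*sqrt(471).
List the singular points by increasing real part (a conjugate pair: the negative imaginary part first).

Radius of convergence at 0: -3/7 + (1/42)*sqrt(471).
At -3/7 - (1/42)*sqrt(471): a pole of order 2; residue -(11991/468331)*sqrt(471).
At -3/7 + (1/42)*sqrt(471): a pole of order 2; residue (11991/468331)*sqrt(471).


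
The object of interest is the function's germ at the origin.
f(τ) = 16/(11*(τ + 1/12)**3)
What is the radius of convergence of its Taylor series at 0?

The radius of convergence is 1/12.

Denominator factor (τ + 1/12)^3: pole of order 3 at -1/12, modulus 1/12.
The radius of convergence is the smallest modulus among the singular points: 1/12.


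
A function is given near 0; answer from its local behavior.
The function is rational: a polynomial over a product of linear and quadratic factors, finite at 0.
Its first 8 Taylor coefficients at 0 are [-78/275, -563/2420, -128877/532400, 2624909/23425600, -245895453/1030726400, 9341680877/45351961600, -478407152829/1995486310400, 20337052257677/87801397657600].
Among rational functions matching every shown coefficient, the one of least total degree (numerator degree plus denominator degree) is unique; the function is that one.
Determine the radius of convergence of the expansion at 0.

The radius of convergence is 1.

No rational of total degree below 5 reproduces all 8 coefficients; solving the [2/3] Pade equations on them gives f(θ) = (3*θ**2/2 + 23*θ/12 + 26/25)/((θ + 1)*(θ**2 - θ/12 - 11/3)), whose expansion matches every shown term.
Denominator factor (θ**2 - θ/12 - 11/3): discriminant 2113/144, real irrational roots 1/24 + (1/24)*sqrt(2113) and 1/24 - (1/24)*sqrt(2113); poles of order 1, moduli 1/24 + (1/24)*sqrt(2113) and -1/24 + (1/24)*sqrt(2113).
Denominator factor (θ + 1): pole of order 1 at -1, modulus 1.
The radius of convergence is the smallest modulus among the singular points: 1.


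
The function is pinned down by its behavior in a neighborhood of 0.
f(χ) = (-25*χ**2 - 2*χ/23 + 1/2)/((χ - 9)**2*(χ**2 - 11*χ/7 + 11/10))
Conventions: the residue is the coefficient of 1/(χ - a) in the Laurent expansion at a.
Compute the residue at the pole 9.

At the order-2 pole 9 set g(χ) = (χ - (9))^2*f(χ) = (-25*χ**2 - 2*χ/23 + 1/2)/(χ**2 - 11*χ/7 + 11/10).
Order-2 pole: residue = g'(a); g'(9) = 302698270/520468127, so the residue is 302698270/520468127.

The residue is 302698270/520468127.
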